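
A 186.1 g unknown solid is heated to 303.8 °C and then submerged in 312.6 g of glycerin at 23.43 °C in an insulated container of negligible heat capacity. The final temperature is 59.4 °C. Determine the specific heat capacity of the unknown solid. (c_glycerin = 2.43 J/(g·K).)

c ≈ 0.601 J/(g·K)

Energy conservation, ΣQ = 0:
186.1×c×(59.4 − 303.8) + 312.6×2.43×(59.4 − 23.43) = 0
-45483 c = -27323
c = -27323/-45483 ≈ 0.6007 J/(g·K)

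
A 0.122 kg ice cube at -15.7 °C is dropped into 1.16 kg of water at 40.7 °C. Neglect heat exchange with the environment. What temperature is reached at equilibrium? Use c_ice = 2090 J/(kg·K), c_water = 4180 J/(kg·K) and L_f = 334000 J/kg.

T_f ≈ 28.5 °C

Taking heat into each body as positive, Σ m c ΔT = 0:
warm ice to 0 °C: 0.122×2090×(0 − (-15.7)) = 4003.2; latent heat to melt: 0.122×334000 = 40748; warm the meltwater: 509.96 T; water cools: 1.16×4180×(T − 40.7) = 4848.8(T − 40.7)
5358.8 T = 197346 − 44751 = 152595
T ≈ 28.48 °C. Since T > 0 °C, the all-ice-melts assumption holds.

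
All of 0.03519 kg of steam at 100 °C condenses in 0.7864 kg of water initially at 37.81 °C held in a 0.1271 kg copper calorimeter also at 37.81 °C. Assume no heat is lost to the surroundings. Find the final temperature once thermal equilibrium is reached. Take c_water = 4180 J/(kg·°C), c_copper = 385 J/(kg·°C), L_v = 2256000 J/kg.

Heat gained plus heat lost sum to zero:
condense steam: −0.03519·2256000 = −79389
  condensate cools 100→T: 0.03519·4180·(T − 100) = 147.09(T − 100)
  original water: 3287.2(T − 37.81)
  cup: 48.93(T − 37.81)
3483.2 T = 79389 + 14709 + 126137 = 220235
T ≈ 63.23 °C — below 100 °C, confirming all the steam condensed.

T_f ≈ 63.2 °C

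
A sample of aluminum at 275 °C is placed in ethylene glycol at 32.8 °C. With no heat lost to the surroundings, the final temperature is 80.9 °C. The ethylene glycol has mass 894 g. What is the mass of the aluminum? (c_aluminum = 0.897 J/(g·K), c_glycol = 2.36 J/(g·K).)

m ≈ 583 g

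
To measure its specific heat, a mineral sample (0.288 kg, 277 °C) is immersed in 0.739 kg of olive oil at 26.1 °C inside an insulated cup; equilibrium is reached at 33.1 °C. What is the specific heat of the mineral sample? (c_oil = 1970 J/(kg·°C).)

Net heat exchanged in the isolated system is zero:
0.288·c·(33.1 − 277) + 0.739·1970·(33.1 − 26.1) = 0
-70.24 c = -10191
c = -10191/-70.24 ≈ 145.1 J/(kg·°C)

c ≈ 145 J/(kg·°C)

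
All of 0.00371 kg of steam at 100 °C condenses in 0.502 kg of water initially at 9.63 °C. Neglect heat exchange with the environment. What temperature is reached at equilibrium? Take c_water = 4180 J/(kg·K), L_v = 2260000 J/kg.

Let T be the final temperature. ΣQ_i = 0:
condense steam: −0.00371×2260000 = −8384.6; condensate cools 100→T: 0.00371×4180×(T − 100) = 15.51(T − 100); water warms: 0.502×4180×(T − 9.63) = 2098.4(T − 9.63)
2113.9 T = 8384.6 + 1550.8 + 20207 = 30143
T ≈ 14.26 °C, under the boiling point, so the assumption holds.

T_f ≈ 14.3 °C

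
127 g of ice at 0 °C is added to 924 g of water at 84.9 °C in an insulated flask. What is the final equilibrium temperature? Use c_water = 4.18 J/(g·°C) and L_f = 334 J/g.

Energy balance with sensible and latent terms:
latent heat to melt: 127×334 = 42418
  meltwater 0→T: 127×4.18×T = 530.86 T
  water cools: 924×4.18×(T − 84.9) = 3862.3(T − 84.9)
4393.2 T = 327911 − 42418 = 285493
T ≈ 64.99 °C (positive, so assuming full melt was valid).

T_f ≈ 65.0 °C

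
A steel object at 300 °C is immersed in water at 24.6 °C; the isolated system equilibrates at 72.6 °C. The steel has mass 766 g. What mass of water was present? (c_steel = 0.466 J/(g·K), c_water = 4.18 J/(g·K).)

m ≈ 405 g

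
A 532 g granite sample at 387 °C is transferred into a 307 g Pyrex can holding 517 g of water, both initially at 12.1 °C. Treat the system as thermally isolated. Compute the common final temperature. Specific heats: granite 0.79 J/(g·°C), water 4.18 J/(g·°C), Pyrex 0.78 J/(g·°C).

T_f ≈ 68.0 °C

Net heat exchanged in the isolated system is zero:
532·0.79·(T − 387) + 517·4.18·(T − 12.1) + 307·0.78·(T − 12.1) = 0
420.28(T − 387) + 2161.1(T − 12.1) + 239.46(T − 12.1) = 0
(420.28 + 2161.1 + 239.46) T = 420.28·387 + 2161.1·12.1 + 239.46·12.1
T = 191695 / 2820.8 = 68 °C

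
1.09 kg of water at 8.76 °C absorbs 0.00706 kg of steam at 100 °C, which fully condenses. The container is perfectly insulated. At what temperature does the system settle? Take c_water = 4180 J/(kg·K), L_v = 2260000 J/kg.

Let T be the final temperature. ΣQ_i = 0:
condense steam: −0.00706×2260000 = −15956
  condensed water 100 °C→T: 29.51(T − 100)
  original water: 4556.2(T − 8.76)
4585.7 T = 15956 + 2951.1 + 39912 = 58819
T ≈ 12.83 °C (< 100 °C, so full condensation is consistent).

T_f ≈ 12.8 °C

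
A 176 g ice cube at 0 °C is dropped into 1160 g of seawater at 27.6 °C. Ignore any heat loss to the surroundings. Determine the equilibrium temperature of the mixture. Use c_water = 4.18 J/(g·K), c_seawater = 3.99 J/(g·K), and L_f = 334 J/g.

T_f ≈ 12.9 °C

Net heat exchanged in the isolated system is zero:
latent heat to melt: 176×334 = 58784
  meltwater 0→T: 176×4.18×T = 735.68 T
  seawater cools: 1160×3.99×(T − 27.6) = 4628.4(T − 27.6)
5364.1 T = 127744 − 58784 = 68960
T ≈ 12.86 °C — above 0 °C, consistent with complete melting.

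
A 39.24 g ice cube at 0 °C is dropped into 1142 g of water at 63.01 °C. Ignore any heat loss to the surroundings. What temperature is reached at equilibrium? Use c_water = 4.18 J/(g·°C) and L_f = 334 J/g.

T_f ≈ 58.3 °C

Sum of m c ΔT and latent-heat terms is zero:
latent heat to melt: 39.24·334 = 13106; meltwater 0→T: 39.24·4.18·T = 164.02 T; water: 4773.6(T − 63.01)
4937.6 T = 300782 − 13106 = 287676
T ≈ 58.26 °C. Since T > 0 °C, the all-ice-melts assumption holds.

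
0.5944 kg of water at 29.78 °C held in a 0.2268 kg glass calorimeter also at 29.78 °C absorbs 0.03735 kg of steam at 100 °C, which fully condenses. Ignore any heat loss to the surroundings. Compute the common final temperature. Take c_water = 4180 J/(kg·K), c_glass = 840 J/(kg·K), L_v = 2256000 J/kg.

Sum of m c ΔT and latent-heat terms is zero:
steam→water at 100 °C releases m L_v = 0.03735·2256000 = 84262
  condensate cools 100→T: 0.03735·4180·(T − 100) = 156.12(T − 100)
  water warms: 0.5944·4180·(T − 29.78) = 2484.6(T − 29.78)
  glass cup: 0.2268·840·(T − 29.78) = 190.51(T − 29.78)
2831.2 T = 84262 + 15612 + 79665 = 179538
T ≈ 63.41 °C, under the boiling point, so the assumption holds.

T_f ≈ 63.4 °C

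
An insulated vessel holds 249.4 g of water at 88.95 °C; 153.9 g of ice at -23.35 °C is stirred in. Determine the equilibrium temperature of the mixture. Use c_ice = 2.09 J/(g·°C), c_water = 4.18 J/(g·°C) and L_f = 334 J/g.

Setting the total heat transfer to zero:
warm ice to 0 °C: 153.9×2.09×(0 − (-23.35)) = 7510.6; latent heat to melt: 153.9×334 = 51403; meltwater 0→T: 153.9×4.18×T = 643.3 T; water cools: 249.4×4.18×(T − 88.95) = 1042.5(T − 88.95)
1685.8 T = 92730 − 58913 = 33817
T ≈ 20.06 °C (positive, so assuming full melt was valid).

T_f ≈ 20.1 °C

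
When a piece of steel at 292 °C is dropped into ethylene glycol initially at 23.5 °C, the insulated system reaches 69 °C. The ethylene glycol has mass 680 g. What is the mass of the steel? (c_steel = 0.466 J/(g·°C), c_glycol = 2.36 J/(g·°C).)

m ≈ 703 g

Taking heat into each body as positive, Σ m c ΔT = 0:
m×0.466×(69 − 292) + 680×2.36×(69 − 23.5) = 0
-103.92 m = -73018
m = -73018/-103.92 ≈ 702.7 g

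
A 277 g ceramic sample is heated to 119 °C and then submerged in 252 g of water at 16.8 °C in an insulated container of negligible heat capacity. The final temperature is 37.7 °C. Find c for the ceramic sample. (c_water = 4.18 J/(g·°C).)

Heat lost by the ceramic sample = heat gained by the water:
277×c×(119 − 37.7) = 252×4.18×(37.7 − 16.8)
22520 c = 22015  ⇒  c ≈ 0.9776 J/(g·°C)

c ≈ 0.978 J/(g·°C)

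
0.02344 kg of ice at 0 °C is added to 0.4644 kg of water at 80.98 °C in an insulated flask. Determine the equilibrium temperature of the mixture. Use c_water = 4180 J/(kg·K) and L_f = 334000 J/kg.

T_f ≈ 73.2 °C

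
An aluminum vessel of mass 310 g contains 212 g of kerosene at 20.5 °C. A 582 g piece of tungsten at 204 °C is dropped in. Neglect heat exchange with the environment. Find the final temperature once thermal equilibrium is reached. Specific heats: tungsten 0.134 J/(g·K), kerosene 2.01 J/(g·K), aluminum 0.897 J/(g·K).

T_f ≈ 38.8 °C

Taking heat into each body as positive, Σ m c ΔT = 0:
582×0.134×(T − 204) + 212×2.01×(T − 20.5) + 310×0.897×(T − 20.5) = 0
(77.99 + 426.12 + 278.07) T = 77.99×204 + 426.12×20.5 + 278.07×20.5
T = 30345 / 782.18 = 38.8 °C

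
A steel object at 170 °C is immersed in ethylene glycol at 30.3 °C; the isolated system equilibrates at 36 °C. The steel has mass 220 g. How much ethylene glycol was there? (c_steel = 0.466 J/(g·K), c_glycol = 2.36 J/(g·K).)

m ≈ 1020 g

Taking heat into each body as positive, Σ m c ΔT = 0:
220·0.466·(36 − 170) + m·2.36·(36 − 30.3) = 0
13.45 m = 13738
m = 13738/13.45 ≈ 1021 g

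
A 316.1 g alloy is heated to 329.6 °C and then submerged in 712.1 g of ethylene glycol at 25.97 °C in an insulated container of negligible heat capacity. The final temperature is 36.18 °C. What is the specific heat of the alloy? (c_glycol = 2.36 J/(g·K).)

m_s c (T_s − T_f) = m_glycol c_glycol (T_f − T_0):
316.1×c×(329.6 − 36.18) = 712.1×2.36×(36.18 − 25.97)
92750 c = 17158  ⇒  c ≈ 0.185 J/(g·K)

c ≈ 0.185 J/(g·K)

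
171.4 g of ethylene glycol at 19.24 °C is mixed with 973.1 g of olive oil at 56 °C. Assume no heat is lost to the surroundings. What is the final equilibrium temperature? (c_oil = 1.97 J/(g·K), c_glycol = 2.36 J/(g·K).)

T_f ≈ 49.6 °C

T_f = Σ m_i c_i T_i / Σ m_i c_i:
T_f = (1917·56 + 404.5·19.24) / (1917 + 404.5)
    = 115135 / 2321.5 ≈ 49.59 °C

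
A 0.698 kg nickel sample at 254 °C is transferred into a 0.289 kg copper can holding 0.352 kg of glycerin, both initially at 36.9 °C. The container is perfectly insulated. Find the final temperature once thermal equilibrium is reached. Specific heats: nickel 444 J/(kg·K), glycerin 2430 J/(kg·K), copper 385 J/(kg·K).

T_f ≈ 89.6 °C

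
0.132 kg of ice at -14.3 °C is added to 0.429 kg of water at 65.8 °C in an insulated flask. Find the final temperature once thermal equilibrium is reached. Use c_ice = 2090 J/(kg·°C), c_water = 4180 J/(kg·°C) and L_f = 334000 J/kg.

T_f ≈ 29.8 °C

Conservation of energy gives ΣQ = 0:
warm ice to 0 °C: 0.132·2090·(0 − (-14.3)) = 3945.1
  melt ice: 0.132·334000 = 44088
  meltwater 0→T: 0.132·4180·T = 551.76 T
  water: 1793.2(T − 65.8)
2345 T = 117994 − 48033 = 69961
T ≈ 29.83 °C (positive, so assuming full melt was valid).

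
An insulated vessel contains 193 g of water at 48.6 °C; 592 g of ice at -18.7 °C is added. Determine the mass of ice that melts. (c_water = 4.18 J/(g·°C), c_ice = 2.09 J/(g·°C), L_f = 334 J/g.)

m_melted ≈ 48.1 g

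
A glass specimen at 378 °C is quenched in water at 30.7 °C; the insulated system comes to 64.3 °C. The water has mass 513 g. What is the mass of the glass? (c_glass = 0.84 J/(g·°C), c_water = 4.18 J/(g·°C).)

Heat lost by the glass = heat gained by the water:
m·0.84·(378 − 64.3) = 513·4.18·(64.3 − 30.7)
263.51 m = 72050  ⇒  m ≈ 273.4 g

m ≈ 273 g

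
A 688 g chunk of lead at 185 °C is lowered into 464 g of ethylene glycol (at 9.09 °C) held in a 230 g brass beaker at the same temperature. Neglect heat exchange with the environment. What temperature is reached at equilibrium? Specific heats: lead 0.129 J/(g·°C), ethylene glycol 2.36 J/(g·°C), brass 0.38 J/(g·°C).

T_f ≈ 21.4 °C

Let T be the final temperature. ΣQ_i = 0:
688*0.129*(T − 185) + 464*2.36*(T − 9.09) + 230*0.38*(T − 9.09) = 0
88.75(T − 185) + 1095(T − 9.09) + 87.4(T − 9.09) = 0
1271.2 T = 27167
T ≈ 21.37 °C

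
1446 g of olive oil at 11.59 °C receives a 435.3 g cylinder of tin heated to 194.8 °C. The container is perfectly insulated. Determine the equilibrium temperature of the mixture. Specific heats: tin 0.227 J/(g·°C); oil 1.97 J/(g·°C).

Set heat shed by the hot body equal to heat absorbed by the cold body:
435.3·0.227·(194.8 − T) = 1446·1.97·(T − 11.59)
98.81(194.8 − T) = 2848.6(T − 11.59)
2947.4 T = 52264  ⇒  T ≈ 17.73 °C

T_f ≈ 17.7 °C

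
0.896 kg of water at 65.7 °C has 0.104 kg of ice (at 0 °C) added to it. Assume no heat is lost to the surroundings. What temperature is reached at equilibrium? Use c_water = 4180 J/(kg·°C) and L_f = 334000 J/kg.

T_f ≈ 50.6 °C

Energy conservation, ΣQ = 0:
melt ice: 0.104·334000 = 34736; meltwater 0→T: 0.104·4180·T = 434.72 T; water: 3745.3(T − 65.7)
4180 T = 246065 − 34736 = 211329
T ≈ 50.56 °C — above 0 °C, consistent with complete melting.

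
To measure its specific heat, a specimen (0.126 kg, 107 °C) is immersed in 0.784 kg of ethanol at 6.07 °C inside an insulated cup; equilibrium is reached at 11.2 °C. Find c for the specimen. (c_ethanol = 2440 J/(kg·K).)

Heat lost by the specimen = heat gained by the ethanol:
0.126×c×(107 − 11.2) = 0.784×2440×(11.2 − 6.07)
12.07 c = 9813.5  ⇒  c ≈ 813 J/(kg·K)

c ≈ 813 J/(kg·K)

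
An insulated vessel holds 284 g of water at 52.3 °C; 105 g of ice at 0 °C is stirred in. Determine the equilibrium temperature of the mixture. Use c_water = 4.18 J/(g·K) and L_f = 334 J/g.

T_f ≈ 16.6 °C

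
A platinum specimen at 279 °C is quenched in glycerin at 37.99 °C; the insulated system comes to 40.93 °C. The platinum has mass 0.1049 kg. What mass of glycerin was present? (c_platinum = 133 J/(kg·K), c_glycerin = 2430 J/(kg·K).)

Heat gained plus heat lost sum to zero:
0.1049·133·(40.93 − 279) + m·2430·(40.93 − 37.99) = 0
7144.2 m = 3321.5
m = 3321.5/7144.2 ≈ 0.4649 kg

m ≈ 0.465 kg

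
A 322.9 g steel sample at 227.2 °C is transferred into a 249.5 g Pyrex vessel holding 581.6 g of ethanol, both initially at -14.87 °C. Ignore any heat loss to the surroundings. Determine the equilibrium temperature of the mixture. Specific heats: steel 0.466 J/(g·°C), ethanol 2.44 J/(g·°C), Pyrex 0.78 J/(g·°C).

Let T be the final temperature. ΣQ_i = 0:
322.9×0.466×(T − 227.2) + 581.6×2.44×(T − (-14.87)) + 249.5×0.78×(T − (-14.87)) = 0
1764.2 T = 10191
T = 10191/1764.2 ≈ 5.78 °C

T_f ≈ 5.8 °C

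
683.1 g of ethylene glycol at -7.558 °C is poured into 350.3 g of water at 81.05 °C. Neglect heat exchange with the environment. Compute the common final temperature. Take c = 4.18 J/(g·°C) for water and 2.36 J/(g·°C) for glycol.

T_f ≈ 34.6 °C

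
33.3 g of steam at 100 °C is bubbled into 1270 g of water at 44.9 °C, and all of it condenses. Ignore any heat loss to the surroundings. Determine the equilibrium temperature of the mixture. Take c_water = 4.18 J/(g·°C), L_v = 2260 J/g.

Heat gained plus heat lost sum to zero:
latent heat released on condensation: 33.3·2260 = 75258; condensate cools 100→T: 33.3·4.18·(T − 100) = 139.19(T − 100); original water: 5308.6(T − 44.9)
5447.8 T = 75258 + 13919 + 238356 = 327534
T ≈ 60.12 °C, under the boiling point, so the assumption holds.

T_f ≈ 60.1 °C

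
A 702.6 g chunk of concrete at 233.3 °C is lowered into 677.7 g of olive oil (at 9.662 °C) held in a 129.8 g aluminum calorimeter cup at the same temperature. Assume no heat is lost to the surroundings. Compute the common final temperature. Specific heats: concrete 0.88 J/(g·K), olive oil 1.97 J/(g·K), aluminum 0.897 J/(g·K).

Energy conservation, ΣQ = 0:
702.6·0.88·(T − 233.3) + 677.7·1.97·(T − 9.662) + 129.8·0.897·(T − 9.662) = 0
2069.8 T = 158271
T ≈ 76.47 °C

T_f ≈ 76.5 °C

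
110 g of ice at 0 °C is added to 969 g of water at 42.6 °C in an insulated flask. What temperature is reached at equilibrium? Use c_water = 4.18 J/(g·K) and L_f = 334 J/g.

Heat gained plus heat lost sum to zero:
latent heat to melt: 110×334 = 36740
  meltwater 0→T: 110×4.18×T = 459.8 T
  water cools: 969×4.18×(T − 42.6) = 4050.4(T − 42.6)
4510.2 T = 172548 − 36740 = 135808
T ≈ 30.11 °C. Since T > 0 °C, the all-ice-melts assumption holds.

T_f ≈ 30.1 °C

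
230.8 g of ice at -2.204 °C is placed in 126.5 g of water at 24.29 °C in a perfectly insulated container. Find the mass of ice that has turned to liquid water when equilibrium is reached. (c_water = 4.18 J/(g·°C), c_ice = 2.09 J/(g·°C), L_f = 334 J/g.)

m_melted ≈ 35.3 g

Water can give up m c ΔT = 126.5·4.18·24.29 = 12844 J before reaching 0 °C.
Of that, 230.8·2.09·2.204 = 1063.1 J goes to bring the ice to 0 °C, leaving 11781 J.
Fully melting the ice requires m_ice L_f = 230.8·334 = 77087 J.
11781 J < 77087 J, so only part of the ice melts and the system sits at 0 °C.
Mass melted = 11781/334 ≈ 35.27 g.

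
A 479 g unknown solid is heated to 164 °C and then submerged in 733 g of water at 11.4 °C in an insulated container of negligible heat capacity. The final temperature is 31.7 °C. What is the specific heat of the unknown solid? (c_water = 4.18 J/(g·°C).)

m_s c (T_s − T_f) = m_water c_water (T_f − T_0):
479·c·(164 − 31.7) = 733·4.18·(31.7 − 11.4)
63372 c = 62198  ⇒  c ≈ 0.9815 J/(g·°C)

c ≈ 0.981 J/(g·°C)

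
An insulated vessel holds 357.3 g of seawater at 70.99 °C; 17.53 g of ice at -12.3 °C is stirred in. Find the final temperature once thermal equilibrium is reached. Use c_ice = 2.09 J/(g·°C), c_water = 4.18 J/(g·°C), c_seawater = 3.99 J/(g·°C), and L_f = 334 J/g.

T_f ≈ 63.3 °C

Heat gained plus heat lost sum to zero:
ice -12.3→0 °C: 17.53·2.09·12.3 = 450.64; fusion: m_ice L_f = 17.53·334 = 5855; warm the meltwater: 73.28 T; seawater cools: 357.3·3.99·(T − 70.99) = 1425.6(T − 70.99)
1498.9 T = 101205 − 6305.7 = 94900
T ≈ 63.31 °C (positive, so assuming full melt was valid).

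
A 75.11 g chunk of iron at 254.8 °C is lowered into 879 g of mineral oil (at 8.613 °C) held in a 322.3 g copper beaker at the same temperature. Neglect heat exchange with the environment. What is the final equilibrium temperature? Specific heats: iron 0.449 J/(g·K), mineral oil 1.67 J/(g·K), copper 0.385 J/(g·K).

With ΣQ=0 the equilibrium temperature is the m·c-weighted mean:
T_f = (33.72·254.8 + 1467.9·8.613 + 124.09·8.613) / (33.72 + 1467.9 + 124.09)
    = 22305 / 1625.7 ≈ 13.72 °C

T_f ≈ 13.7 °C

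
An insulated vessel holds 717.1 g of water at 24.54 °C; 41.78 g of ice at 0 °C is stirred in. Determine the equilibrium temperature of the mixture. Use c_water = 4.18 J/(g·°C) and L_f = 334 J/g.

T_f ≈ 18.8 °C

Sum of m c ΔT and latent-heat terms is zero:
latent heat to melt: 41.78×334 = 13955; warm the meltwater: 174.64 T; water cools: 717.1×4.18×(T − 24.54) = 2997.5(T − 24.54)
3172.1 T = 73558 − 13955 = 59604
T ≈ 18.79 °C. Since T > 0 °C, the all-ice-melts assumption holds.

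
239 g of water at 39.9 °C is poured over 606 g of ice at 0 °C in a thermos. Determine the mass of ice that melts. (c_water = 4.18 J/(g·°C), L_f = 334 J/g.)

Heat available from the water dropping to 0 °C: 239·4.18·39.9 = 39861 J.
Fully melting the ice requires m_ice L_f = 606·334 = 202404 J.
Since 39861 < 202404 J, not all the ice melts; equilibrium is at 0 °C.
m_melted·334 = 39861  ⇒  m_melted ≈ 119.3 g.

m_melted ≈ 119 g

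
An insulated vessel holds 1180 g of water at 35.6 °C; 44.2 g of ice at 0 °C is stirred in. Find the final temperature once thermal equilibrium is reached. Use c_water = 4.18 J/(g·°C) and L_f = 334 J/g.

Let T be the final temperature. ΣQ_i = 0:
melt ice: 44.2·334 = 14763
  warm the meltwater: 184.76 T
  water cools: 1180·4.18·(T − 35.6) = 4932.4(T − 35.6)
5117.2 T = 175593 − 14763 = 160831
T ≈ 31.43 °C. Since T > 0 °C, the all-ice-melts assumption holds.

T_f ≈ 31.4 °C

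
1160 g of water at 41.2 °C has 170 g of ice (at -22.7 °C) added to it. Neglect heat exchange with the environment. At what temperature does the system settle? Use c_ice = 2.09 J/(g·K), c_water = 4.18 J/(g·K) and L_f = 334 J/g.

T_f ≈ 24.3 °C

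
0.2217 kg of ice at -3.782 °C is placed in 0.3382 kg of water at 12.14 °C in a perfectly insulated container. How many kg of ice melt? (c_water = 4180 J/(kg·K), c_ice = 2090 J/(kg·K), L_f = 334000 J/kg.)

m_melted ≈ 0.0461 kg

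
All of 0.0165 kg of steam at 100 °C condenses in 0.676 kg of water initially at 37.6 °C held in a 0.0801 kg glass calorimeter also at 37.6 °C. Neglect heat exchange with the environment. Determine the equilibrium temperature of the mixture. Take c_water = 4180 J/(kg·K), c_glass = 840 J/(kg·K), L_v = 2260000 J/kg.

T_f ≈ 51.6 °C

Conservation of energy gives ΣQ = 0:
steam→water at 100 °C releases m L_v = 0.0165·2260000 = 37290; condensed water 100 °C→T: 68.97(T − 100); water warms: 0.676·4180·(T − 37.6) = 2825.7(T − 37.6); glass cup: 0.0801·840·(T − 37.6) = 67.28(T − 37.6)
2961.9 T = 37290 + 6897 + 108775 = 152962
T ≈ 51.64 °C, under the boiling point, so the assumption holds.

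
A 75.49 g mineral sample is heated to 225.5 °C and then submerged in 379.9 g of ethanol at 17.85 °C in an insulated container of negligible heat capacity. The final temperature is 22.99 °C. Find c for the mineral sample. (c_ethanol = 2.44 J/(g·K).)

Energy conservation, ΣQ = 0:
75.49×c×(22.99 − 225.5) + 379.9×2.44×(22.99 − 17.85) = 0
-15287 c = -4764.6
c = -4764.6/-15287 ≈ 0.3117 J/(g·K)

c ≈ 0.312 J/(g·K)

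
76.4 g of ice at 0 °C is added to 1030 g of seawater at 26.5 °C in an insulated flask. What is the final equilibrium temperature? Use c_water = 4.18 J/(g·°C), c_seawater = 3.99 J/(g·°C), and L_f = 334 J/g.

T_f ≈ 18.8 °C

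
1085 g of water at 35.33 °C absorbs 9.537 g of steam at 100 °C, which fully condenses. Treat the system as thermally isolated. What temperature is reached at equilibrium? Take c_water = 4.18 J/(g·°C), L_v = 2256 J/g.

Heat gained plus heat lost sum to zero:
condense steam: −9.537×2256 = −21515; condensed water 100 °C→T: 39.86(T − 100); water warms: 1085×4.18×(T − 35.33) = 4535.3(T − 35.33)
4575.2 T = 21515 + 3986.5 + 160232 = 185734
T ≈ 40.60 °C, under the boiling point, so the assumption holds.

T_f ≈ 40.6 °C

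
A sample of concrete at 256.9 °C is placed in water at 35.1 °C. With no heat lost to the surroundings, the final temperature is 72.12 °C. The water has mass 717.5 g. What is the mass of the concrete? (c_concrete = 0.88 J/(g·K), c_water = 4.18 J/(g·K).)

m ≈ 683 g

|Q_concrete| = |Q_water|:
m·0.88·(256.9 − 72.12) = 717.5·4.18·(72.12 − 35.1)
162.61 m = 111029  ⇒  m ≈ 682.8 g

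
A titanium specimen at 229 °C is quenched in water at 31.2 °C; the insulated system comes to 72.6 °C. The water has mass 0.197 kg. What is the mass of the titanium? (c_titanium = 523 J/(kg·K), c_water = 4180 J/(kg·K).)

m ≈ 0.417 kg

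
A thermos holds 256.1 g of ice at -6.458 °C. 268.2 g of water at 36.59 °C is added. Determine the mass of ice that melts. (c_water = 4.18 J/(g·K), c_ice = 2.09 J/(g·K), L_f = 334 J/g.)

m_melted ≈ 112 g

Water can give up m c ΔT = 268.2×4.18×36.59 = 41020 J before reaching 0 °C.
Warming the ice to 0 °C takes 256.1×2.09×6.458 = 3456.6 J, leaving 37564 J for melting.
Fully melting the ice requires m_ice L_f = 256.1×334 = 85537 J.
Since 37564 < 85537 J, not all the ice melts; equilibrium is at 0 °C.
m_melt = 37564 / L_f = 112.5 g.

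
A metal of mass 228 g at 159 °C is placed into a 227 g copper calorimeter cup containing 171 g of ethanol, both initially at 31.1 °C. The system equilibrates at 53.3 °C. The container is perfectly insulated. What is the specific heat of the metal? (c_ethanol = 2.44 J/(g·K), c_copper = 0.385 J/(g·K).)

Taking heat into each body as positive, Σ m c ΔT = 0:
228·c·(53.3 − 159) + 171·2.44·(53.3 − 31.1) + 227·0.385·(53.3 − 31.1) = 0
-24100 c = -11203
c = -11203/-24100 ≈ 0.4649 J/(g·K)

c ≈ 0.465 J/(g·K)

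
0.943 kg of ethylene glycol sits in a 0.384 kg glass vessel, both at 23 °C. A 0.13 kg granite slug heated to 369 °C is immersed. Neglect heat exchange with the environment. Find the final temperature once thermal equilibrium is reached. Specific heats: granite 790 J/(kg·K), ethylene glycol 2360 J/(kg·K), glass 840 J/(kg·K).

T_f is the heat-capacity-weighted average of the initial temperatures:
T_f = (102.7·369 + 2225.5·23 + 322.56·23) / (102.7 + 2225.5 + 322.56)
    = 96501 / 2650.7 ≈ 36.41 °C

T_f ≈ 36.4 °C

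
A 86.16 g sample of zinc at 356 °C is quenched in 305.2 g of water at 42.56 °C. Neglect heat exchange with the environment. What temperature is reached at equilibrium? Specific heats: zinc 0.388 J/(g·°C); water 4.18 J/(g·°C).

Conservation of energy gives ΣQ = 0:
86.16×0.388×(T − 356) + 305.2×4.18×(T − 42.56) = 0
1309.2 T = 66196
T = 66196 / 1309.2 = 50.6 °C

T_f ≈ 50.6 °C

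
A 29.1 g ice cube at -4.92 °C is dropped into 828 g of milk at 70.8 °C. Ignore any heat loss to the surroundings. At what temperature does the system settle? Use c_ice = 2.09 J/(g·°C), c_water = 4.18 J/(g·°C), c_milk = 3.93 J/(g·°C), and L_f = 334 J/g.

Heat gained plus heat lost sum to zero:
warm ice to 0 °C: 29.1·2.09·(0 − (-4.92)) = 299.23
  melt ice: 29.1·334 = 9719.4
  meltwater 0→T: 29.1·4.18·T = 121.64 T
  milk: 3254(T − 70.8)
3375.7 T = 230386 − 10019 = 220367
T ≈ 65.28 °C (positive, so assuming full melt was valid).

T_f ≈ 65.3 °C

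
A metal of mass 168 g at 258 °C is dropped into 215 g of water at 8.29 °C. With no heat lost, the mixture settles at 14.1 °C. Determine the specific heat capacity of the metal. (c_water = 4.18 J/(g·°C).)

Heat lost by the metal = heat gained by the water:
168·c·(258 − 14.1) = 215·4.18·(14.1 − 8.29)
40975 c = 5221.4  ⇒  c ≈ 0.1274 J/(g·°C)

c ≈ 0.127 J/(g·°C)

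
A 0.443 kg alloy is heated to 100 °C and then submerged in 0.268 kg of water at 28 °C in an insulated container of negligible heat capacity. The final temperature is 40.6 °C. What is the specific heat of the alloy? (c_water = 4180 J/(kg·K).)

c ≈ 536 J/(kg·K)

Conservation of energy gives ΣQ = 0:
0.443·c·(40.6 − 100) + 0.268·4180·(40.6 − 28) = 0
-26.31 c = -14115
c = -14115/-26.31 ≈ 536.4 J/(kg·K)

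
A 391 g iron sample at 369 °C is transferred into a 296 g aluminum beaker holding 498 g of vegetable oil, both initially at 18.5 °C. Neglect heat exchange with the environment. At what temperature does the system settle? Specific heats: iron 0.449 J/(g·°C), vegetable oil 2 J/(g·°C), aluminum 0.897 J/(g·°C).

T_f ≈ 61.3 °C

Conservation of energy gives ΣQ = 0:
391*0.449*(T − 369) + 498*2*(T − 18.5) + 296*0.897*(T − 18.5) = 0
1437.1 T = 88119
T = 88119 / 1437.1 = 61.3 °C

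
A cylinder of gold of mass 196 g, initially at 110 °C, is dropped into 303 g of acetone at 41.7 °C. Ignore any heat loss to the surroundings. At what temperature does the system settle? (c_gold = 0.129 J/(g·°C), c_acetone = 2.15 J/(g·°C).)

T_f ≈ 44.3 °C

T_f is the heat-capacity-weighted average of the initial temperatures:
T_f = (25.28*110 + 651.45*41.7) / (25.28 + 651.45)
    = 29947 / 676.73 ≈ 44.25 °C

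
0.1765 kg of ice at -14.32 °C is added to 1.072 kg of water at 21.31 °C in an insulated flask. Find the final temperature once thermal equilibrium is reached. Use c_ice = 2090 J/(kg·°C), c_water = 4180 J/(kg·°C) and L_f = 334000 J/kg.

T_f ≈ 6.0 °C

Let T be the final temperature. ΣQ_i = 0:
ice -14.32→0 °C: 0.1765·2090·14.32 = 5282.4
  melt ice: 0.1765·334000 = 58951
  warm the meltwater: 737.77 T
  water: 4481(T − 21.31)
5218.7 T = 95489 − 64233 = 31256
T ≈ 5.99 °C (positive, so assuming full melt was valid).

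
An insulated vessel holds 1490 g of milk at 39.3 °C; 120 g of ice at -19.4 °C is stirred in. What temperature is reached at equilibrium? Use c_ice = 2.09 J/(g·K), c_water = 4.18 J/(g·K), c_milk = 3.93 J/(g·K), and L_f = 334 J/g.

T_f ≈ 29.1 °C

Energy conservation, ΣQ = 0:
ice -19.4→0 °C: 120×2.09×19.4 = 4865.5; latent heat to melt: 120×334 = 40080; warm the meltwater: 501.6 T; milk cools: 1490×3.93×(T − 39.3) = 5855.7(T − 39.3)
6357.3 T = 230129 − 44946 = 185183
T ≈ 29.13 °C. Since T > 0 °C, the all-ice-melts assumption holds.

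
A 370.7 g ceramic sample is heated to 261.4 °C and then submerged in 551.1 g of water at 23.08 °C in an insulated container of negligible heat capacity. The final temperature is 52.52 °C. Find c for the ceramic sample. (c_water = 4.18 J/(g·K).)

m_s c (T_s − T_f) = m_water c_water (T_f − T_0):
370.7×c×(261.4 − 52.52) = 551.1×4.18×(52.52 − 23.08)
77432 c = 67818  ⇒  c ≈ 0.8758 J/(g·K)

c ≈ 0.876 J/(g·K)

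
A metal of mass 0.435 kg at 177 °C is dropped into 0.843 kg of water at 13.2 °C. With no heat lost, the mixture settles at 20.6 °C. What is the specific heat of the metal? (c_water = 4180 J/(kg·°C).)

c ≈ 383 J/(kg·°C)

Heat lost by the metal = heat gained by the water:
0.435×c×(177 − 20.6) = 0.843×4180×(20.6 − 13.2)
68.03 c = 26076  ⇒  c ≈ 383.3 J/(kg·°C)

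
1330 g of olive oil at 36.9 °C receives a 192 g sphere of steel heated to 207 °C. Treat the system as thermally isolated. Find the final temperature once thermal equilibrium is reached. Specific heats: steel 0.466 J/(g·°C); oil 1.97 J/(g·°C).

Heat lost by the steel equals heat gained by the oil:
192×0.466×(207 − T) = 1330×1.97×(T − 36.9)
89.47(207 − T) = 2620.1(T − 36.9)
2709.6 T = 115202  ⇒  T ≈ 42.52 °C

T_f ≈ 42.5 °C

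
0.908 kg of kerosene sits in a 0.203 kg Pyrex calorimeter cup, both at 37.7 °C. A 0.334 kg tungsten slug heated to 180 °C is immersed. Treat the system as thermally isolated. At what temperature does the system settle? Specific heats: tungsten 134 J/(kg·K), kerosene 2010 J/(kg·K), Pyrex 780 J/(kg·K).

T_f ≈ 40.8 °C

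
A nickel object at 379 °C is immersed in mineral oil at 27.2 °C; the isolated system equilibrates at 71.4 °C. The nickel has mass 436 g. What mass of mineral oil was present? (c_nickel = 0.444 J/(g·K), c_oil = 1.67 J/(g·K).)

Heat lost by the nickel = heat gained by the oil:
436×0.444×(379 − 71.4) = m×1.67×(71.4 − 27.2)
73.81 m = 59546  ⇒  m ≈ 806.7 g

m ≈ 807 g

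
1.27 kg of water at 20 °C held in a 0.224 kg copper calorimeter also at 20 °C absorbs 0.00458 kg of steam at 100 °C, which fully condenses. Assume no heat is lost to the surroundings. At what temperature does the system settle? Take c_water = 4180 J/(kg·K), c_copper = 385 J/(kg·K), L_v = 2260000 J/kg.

T_f ≈ 22.2 °C

Heat gained plus heat lost sum to zero:
condense steam: −0.00458·2260000 = −10351
  condensate cools 100→T: 0.00458·4180·(T − 100) = 19.14(T − 100)
  original water: 5308.6(T − 20)
  copper cup: 0.224·385·(T − 20) = 86.24(T − 20)
5414 T = 10351 + 1914.4 + 107897 = 120162
T ≈ 22.19 °C, under the boiling point, so the assumption holds.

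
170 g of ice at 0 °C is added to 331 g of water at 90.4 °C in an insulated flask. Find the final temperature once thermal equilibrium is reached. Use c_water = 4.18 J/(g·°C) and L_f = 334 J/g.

Taking heat into each body as positive, Σ m c ΔT = 0:
melt ice: 170×334 = 56780
  meltwater 0→T: 170×4.18×T = 710.6 T
  water cools: 331×4.18×(T − 90.4) = 1383.6(T − 90.4)
2094.2 T = 125076 − 56780 = 68296
T ≈ 32.61 °C. Since T > 0 °C, the all-ice-melts assumption holds.

T_f ≈ 32.6 °C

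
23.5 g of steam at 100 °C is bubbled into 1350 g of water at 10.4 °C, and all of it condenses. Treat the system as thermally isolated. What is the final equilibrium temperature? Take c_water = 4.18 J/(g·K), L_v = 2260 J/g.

T_f ≈ 21.2 °C

Setting the total heat transfer to zero:
condense steam: −23.5·2260 = −53110
  condensate cools 100→T: 23.5·4.18·(T − 100) = 98.23(T − 100)
  water warms: 1350·4.18·(T − 10.4) = 5643(T − 10.4)
5741.2 T = 53110 + 9823 + 58687 = 121620
T ≈ 21.18 °C, under the boiling point, so the assumption holds.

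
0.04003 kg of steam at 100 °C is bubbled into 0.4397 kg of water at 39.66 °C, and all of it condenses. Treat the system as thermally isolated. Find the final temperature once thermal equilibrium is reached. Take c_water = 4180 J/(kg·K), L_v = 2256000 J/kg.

T_f ≈ 89.7 °C

Net heat exchanged in the isolated system is zero:
condense steam: −0.04003×2256000 = −90308; condensed water 100 °C→T: 167.33(T − 100); original water: 1837.9(T − 39.66)
2005.3 T = 90308 + 16733 + 72893 = 179933
T ≈ 89.73 °C — below 100 °C, confirming all the steam condensed.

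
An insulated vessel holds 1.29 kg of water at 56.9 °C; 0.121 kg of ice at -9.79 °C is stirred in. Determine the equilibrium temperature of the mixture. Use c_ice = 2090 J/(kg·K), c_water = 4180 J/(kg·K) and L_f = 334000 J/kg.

Setting the total heat transfer to zero:
warm ice to 0 °C: 0.121·2090·(0 − (-9.79)) = 2475.8
  melt ice: 0.121·334000 = 40414
  warm the meltwater: 505.78 T
  water: 5392.2(T − 56.9)
5898 T = 306816 − 42890 = 263926
T ≈ 44.75 °C. Since T > 0 °C, the all-ice-melts assumption holds.

T_f ≈ 44.7 °C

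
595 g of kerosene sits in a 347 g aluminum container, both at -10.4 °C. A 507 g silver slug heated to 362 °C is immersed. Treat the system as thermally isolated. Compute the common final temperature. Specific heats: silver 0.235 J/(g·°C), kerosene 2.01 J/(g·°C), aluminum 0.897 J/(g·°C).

Let T be the final temperature. ΣQ_i = 0:
507·0.235·(T − 362) + 595·2.01·(T − (-10.4)) + 347·0.897·(T − (-10.4)) = 0
119.14(T − 362) + 1195.9(T − (-10.4)) + 311.26(T − (-10.4)) = 0
1626.4 T = 27456
T ≈ 16.88 °C

T_f ≈ 16.9 °C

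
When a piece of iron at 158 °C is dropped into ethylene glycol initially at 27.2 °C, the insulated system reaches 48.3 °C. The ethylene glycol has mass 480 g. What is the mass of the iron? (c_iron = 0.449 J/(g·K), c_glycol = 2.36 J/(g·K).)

Energy conservation, ΣQ = 0:
m×0.449×(48.3 − 158) + 480×2.36×(48.3 − 27.2) = 0
-49.26 m = -23902
m = -23902/-49.26 ≈ 485.3 g

m ≈ 485 g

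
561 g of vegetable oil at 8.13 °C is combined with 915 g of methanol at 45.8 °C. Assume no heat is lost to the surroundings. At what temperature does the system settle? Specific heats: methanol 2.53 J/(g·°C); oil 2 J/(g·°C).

T_f ≈ 33.5 °C

Set heat shed by the hot body equal to heat absorbed by the cold body:
915×2.53×(45.8 − T) = 561×2×(T − 8.13)
2314.9(45.8 − T) = 1122(T − 8.13)
3436.9 T = 115147  ⇒  T ≈ 33.50 °C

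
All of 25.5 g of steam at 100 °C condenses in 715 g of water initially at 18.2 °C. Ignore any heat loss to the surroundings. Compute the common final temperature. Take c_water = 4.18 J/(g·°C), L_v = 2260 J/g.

Conservation of energy gives ΣQ = 0:
steam→water at 100 °C releases m L_v = 25.5×2260 = 57630
  condensed water 100 °C→T: 106.59(T − 100)
  water warms: 715×4.18×(T − 18.2) = 2988.7(T − 18.2)
3095.3 T = 57630 + 10659 + 54394 = 122683
T ≈ 39.64 °C (< 100 °C, so full condensation is consistent).

T_f ≈ 39.6 °C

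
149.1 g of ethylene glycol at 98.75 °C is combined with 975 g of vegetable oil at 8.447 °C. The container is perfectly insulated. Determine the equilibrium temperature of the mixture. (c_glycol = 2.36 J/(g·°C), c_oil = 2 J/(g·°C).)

Heat lost by the glycol equals heat gained by the oil:
149.1×2.36×(98.75 − T) = 975×2×(T − 8.447)
351.88(98.75 − T) = 1950(T − 8.447)
2301.9 T = 51219  ⇒  T ≈ 22.25 °C

T_f ≈ 22.3 °C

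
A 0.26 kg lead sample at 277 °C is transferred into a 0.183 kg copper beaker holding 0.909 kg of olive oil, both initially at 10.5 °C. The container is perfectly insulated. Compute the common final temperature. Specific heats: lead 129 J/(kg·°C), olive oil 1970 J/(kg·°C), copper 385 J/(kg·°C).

Heat gained plus heat lost sum to zero:
0.26×129×(T − 277) + 0.909×1970×(T − 10.5) + 0.183×385×(T − 10.5) = 0
1894.7 T = 28833
T = 28833/1894.7 ≈ 15.22 °C

T_f ≈ 15.2 °C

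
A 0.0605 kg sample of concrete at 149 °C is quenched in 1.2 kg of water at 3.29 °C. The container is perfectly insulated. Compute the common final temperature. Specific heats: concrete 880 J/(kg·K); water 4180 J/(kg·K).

T_f ≈ 4.8 °C

Energy conservation, ΣQ = 0:
0.0605*880*(T − 149) + 1.2*4180*(T − 3.29) = 0
53.24(T − 149) + 5016(T − 3.29) = 0
5069.2 T = 24435
T = 24435 / 5069.2 = 4.82 °C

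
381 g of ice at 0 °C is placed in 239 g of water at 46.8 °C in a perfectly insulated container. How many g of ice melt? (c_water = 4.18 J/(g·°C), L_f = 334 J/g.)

Water can give up m c ΔT = 239·4.18·46.8 = 46754 J before reaching 0 °C.
To melt every bit of ice: 381·334 = 127254 J.
That's not enough to melt it all — equilibrium is at 0 °C with ice remaining.
m_melt = 46754 / L_f = 140 g.

m_melted ≈ 140 g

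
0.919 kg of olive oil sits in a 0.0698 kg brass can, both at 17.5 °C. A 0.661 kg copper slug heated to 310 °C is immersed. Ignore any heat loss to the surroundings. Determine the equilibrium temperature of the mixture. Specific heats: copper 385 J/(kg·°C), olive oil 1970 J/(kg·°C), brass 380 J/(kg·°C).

T_f is the heat-capacity-weighted average of the initial temperatures:
T_f = (254.49·310 + 1810.4·17.5 + 26.52·17.5) / (254.49 + 1810.4 + 26.52)
    = 111037 / 2091.4 ≈ 53.09 °C

T_f ≈ 53.1 °C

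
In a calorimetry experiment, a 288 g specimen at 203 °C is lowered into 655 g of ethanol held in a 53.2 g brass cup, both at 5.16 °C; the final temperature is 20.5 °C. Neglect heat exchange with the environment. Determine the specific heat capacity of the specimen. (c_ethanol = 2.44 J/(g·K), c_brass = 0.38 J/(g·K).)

c ≈ 0.472 J/(g·K)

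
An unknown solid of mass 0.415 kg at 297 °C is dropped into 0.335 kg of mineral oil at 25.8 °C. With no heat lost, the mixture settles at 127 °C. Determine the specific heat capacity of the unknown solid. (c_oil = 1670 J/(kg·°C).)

c ≈ 802 J/(kg·°C)

Heat lost by the unknown solid = heat gained by the oil:
0.415·c·(297 − 127) = 0.335·1670·(127 − 25.8)
70.55 c = 56616  ⇒  c ≈ 802.5 J/(kg·°C)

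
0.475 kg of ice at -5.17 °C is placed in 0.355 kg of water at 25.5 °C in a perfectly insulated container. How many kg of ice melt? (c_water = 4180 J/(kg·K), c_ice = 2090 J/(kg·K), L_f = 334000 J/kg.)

m_melted ≈ 0.0979 kg

Cooling the water to 0 °C releases 0.355×4180×25.5 = 37839 J.
Warming the ice to 0 °C takes 0.475×2090×5.17 = 5132.5 J, leaving 32707 J for melting.
Fully melting the ice requires m_ice L_f = 0.475×334000 = 158650 J.
Since 32707 < 158650 J, not all the ice melts; equilibrium is at 0 °C.
m_melted×334000 = 32707  ⇒  m_melted ≈ 0.09792 kg.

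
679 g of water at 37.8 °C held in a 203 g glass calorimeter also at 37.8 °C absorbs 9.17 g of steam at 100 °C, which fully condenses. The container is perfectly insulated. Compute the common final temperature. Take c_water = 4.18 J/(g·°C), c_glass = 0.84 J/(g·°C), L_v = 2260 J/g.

Heat gained plus heat lost sum to zero:
condense steam: −9.17×2260 = −20724; condensed water 100 °C→T: 38.33(T − 100); water warms: 679×4.18×(T − 37.8) = 2838.2(T − 37.8); glass cup: 203×0.84×(T − 37.8) = 170.52(T − 37.8)
3047.1 T = 20724 + 3833.1 + 113730 = 138288
T ≈ 45.38 °C — below 100 °C, confirming all the steam condensed.

T_f ≈ 45.4 °C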